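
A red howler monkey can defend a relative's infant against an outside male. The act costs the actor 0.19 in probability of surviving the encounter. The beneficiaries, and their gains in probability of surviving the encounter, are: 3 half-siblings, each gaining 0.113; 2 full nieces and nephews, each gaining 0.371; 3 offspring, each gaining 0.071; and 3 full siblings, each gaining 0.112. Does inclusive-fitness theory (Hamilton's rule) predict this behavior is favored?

Yes

Hamilton's rule: the trait is favored when the sum of r·B over every recipient exceeds the actor's cost C.
r to a half-sibling = 0.25 (half-sibs share one parent — one path of length 2: r = (1/2)^2 = 1/4).
r to a full niece or nephew = 0.25 (full aunt/uncle↔niece/nephew: two paths of length 3 through the shared grandparent pair: r = 2·(1/2)^3 = 1/4).
r to an offspring = 0.5 (one parent–offspring link: r = (1/2)^1 = 1/2).
r to a full sibling = 1/2 (full sibs share both parents — two paths of length 2: r = 2·(1/2)^2 = 1/2).
Summing one r·B term per recipient: 3·0.25·0.113 + 2·0.25·0.371 + 3·0.5·0.071 + 3·0.5·0.112 = 0.54475.
0.54475 > 0.19: the indirect benefit exceeds the cost.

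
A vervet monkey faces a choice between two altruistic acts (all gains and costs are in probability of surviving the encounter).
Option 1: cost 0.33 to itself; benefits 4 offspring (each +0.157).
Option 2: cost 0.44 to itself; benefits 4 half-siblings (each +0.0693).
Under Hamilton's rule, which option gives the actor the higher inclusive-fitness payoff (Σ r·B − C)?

Option 1: r to an offspring = 0.5.
Option 1: Σ r·B − C = (4·0.5·0.157) − 0.33 = -0.016.
Option 2: r to a half-sibling = 0.25.
Option 2: Σ r·B − C = (4·0.25·0.0693) − 0.44 = -0.3707.
Option 1 has the higher net inclusive-fitness payoff.

Option 1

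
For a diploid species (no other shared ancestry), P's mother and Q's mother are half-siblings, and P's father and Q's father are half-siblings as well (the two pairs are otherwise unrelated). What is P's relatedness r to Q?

0.125

Relatedness sums over independent paths through distinct common ancestors.
P and Q are related in two ways: half first cousins through their mothers (r = 1/16) and half first cousins through their fathers (r = 1/16).
r = 1/16 + 1/16 = 1/8 = 0.125.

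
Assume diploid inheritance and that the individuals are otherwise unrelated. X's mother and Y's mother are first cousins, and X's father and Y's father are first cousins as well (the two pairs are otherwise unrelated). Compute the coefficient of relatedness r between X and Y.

0.0625

Independent pedigree routes through distinct common ancestors add.
X and Y are related in two ways: second cousins through their mothers (r = 1/32) and second cousins through their fathers (r = 1/32).
r = 1/32 + 1/32 = 1/16 = 0.0625.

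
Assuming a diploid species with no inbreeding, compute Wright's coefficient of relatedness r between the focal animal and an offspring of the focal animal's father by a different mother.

Each parent–offspring link contributes a factor of 1/2, and independent paths through distinct common ancestors add.
Half-sibs share one parent — one path of length 2: r = (1/2)^2 = 1/4.

0.25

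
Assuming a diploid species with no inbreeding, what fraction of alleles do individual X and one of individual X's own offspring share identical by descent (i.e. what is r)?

0.5

Each parent–offspring link contributes a factor of 1/2, and independent paths through distinct common ancestors add.
One parent–offspring link: r = (1/2)^1 = 1/2.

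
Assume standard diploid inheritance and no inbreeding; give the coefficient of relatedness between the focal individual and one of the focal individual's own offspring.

0.5

Each parent–offspring link contributes a factor of 1/2, and independent paths through distinct common ancestors add.
One parent–offspring link: r = (1/2)^1 = 1/2.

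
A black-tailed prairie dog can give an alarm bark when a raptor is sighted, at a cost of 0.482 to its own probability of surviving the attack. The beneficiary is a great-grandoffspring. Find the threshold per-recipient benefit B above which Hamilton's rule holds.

r to a great-grandoffspring = 0.125 (three parent–offspring links: r = (1/2)^3 = 1/8).
Hamilton's rule with n recipients of equal r: n·r·B > C, so B > C/(n·r) = 0.482/(1·0.125) = 3.856.

3.856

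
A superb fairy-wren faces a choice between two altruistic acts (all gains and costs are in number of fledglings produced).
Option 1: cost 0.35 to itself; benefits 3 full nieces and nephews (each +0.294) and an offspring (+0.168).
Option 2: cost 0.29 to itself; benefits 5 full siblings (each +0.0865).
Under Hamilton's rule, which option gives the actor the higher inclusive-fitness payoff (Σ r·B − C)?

Option 1: r to a full niece or nephew = 0.25.
Option 1: r to an offspring = 0.5.
Option 1: Σ r·B − C = (3·0.25·0.294 + 1·0.5·0.168) − 0.35 = -0.0455.
Option 2: r to a full sibling = 0.5.
Option 2: Σ r·B − C = (5·0.5·0.0865) − 0.29 = -0.07375.
Option 1 has the higher net inclusive-fitness payoff.

Option 1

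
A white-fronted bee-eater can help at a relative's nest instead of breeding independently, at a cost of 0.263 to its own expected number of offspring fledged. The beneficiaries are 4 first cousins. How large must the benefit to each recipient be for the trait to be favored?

0.526

r to a first cousin = 1/8 (first cousins share one grandparent pair — two paths of length 4: r = 2·(1/2)^4 = 1/8).
Hamilton's rule with n recipients of equal r: n·r·B > C, so B > C/(n·r) = 0.263/(4·0.125) = 0.526.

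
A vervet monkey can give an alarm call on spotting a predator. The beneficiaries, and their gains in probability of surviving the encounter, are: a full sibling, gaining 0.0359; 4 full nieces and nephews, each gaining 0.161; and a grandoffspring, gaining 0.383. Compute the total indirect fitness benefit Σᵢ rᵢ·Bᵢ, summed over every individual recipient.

0.2747

r to a full sibling = 0.5 (full sibs share both parents — two paths of length 2: r = 2·(1/2)^2 = 1/2).
r to a full niece or nephew = 1/4 (full aunt/uncle↔niece/nephew: two paths of length 3 through the shared grandparent pair: r = 2·(1/2)^3 = 1/4).
r to a grandoffspring = 0.25 (two parent–offspring links: r = (1/2)^2 = 1/4).
Summing one r·B term per recipient: 1·0.5·0.0359 + 4·0.25·0.161 + 1·0.25·0.383 = 0.2747.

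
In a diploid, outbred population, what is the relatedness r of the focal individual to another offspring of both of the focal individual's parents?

Each parent–offspring link contributes a factor of 1/2, and independent paths through distinct common ancestors add.
Full sibs share both parents — two paths of length 2: r = 2·(1/2)^2 = 1/2.

0.5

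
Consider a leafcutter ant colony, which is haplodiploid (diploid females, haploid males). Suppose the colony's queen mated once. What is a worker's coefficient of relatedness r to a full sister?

Haplodiploid full sisters inherit their father's entire haploid genome identically (contributing 1/2) and on average half of their mother's contribution (1/2 · 1/2 = 1/4); r = 1/2 + 1/4 = 3/4.

0.75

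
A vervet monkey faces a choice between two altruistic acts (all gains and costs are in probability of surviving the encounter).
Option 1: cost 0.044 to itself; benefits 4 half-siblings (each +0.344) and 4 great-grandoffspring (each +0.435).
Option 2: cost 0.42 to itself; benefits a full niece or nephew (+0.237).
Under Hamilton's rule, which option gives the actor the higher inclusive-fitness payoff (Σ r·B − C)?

Option 1

Option 1: r to a half-sibling = 0.25.
Option 1: r to a great-grandoffspring = 0.125.
Option 1: Σ r·B − C = (4·0.25·0.344 + 4·0.125·0.435) − 0.044 = 0.5175.
Option 2: r to a full niece or nephew = 0.25.
Option 2: Σ r·B − C = (1·0.25·0.237) − 0.42 = -0.36075.
Option 1 has the higher net inclusive-fitness payoff.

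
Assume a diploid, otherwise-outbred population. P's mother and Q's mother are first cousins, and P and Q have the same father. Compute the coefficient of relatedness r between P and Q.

With two independent routes of shared ancestry, r is the sum of the two contributions.
P and Q are related in two ways: second cousins through their mothers (r = 1/32) and half-sibs through their shared father (r = 1/4).
r = 1/32 + 1/4 = 0.28125.

0.28125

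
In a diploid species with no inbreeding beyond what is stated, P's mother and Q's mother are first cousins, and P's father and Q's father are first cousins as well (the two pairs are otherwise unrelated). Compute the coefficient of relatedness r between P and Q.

Independent pedigree routes through distinct common ancestors add.
P and Q are related in two ways: second cousins through their mothers (r = 1/32) and second cousins through their fathers (r = 1/32).
r = 1/32 + 1/32 = 0.0625.

0.0625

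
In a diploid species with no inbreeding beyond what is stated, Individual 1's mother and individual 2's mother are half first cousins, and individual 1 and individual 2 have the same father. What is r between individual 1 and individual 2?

Wright's path rule: contributions from independent ancestry routes add.
Individual 1 and individual 2 are related in two ways: half second cousins through their mothers (r = 1/64) and half-sibs through their shared father (r = 1/4).
r = 1/64 + 1/4 = 17/64 = 0.265625.

0.265625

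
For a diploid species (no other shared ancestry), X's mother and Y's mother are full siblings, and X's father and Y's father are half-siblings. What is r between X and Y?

0.1875

Wright's path rule: contributions from independent ancestry routes add.
X and Y are related in two ways: first cousins through their mothers (r = 1/8) and half first cousins through their fathers (r = 1/16).
r = 1/8 + 1/16 = 0.1875.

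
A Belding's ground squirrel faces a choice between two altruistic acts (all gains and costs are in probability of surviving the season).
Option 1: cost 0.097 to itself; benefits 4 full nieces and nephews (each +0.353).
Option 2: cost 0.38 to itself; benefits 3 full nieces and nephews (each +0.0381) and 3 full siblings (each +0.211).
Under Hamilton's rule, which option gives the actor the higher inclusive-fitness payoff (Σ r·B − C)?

Option 1: r to a full niece or nephew = 0.25.
Option 1: Σ r·B − C = (4·0.25·0.353) − 0.097 = 0.256.
Option 2: r to a full niece or nephew = 0.25.
Option 2: r to a full sibling = 0.5.
Option 2: Σ r·B − C = (3·0.25·0.0381 + 3·0.5·0.211) − 0.38 = -0.034925.
Option 1 has the higher net inclusive-fitness payoff.

Option 1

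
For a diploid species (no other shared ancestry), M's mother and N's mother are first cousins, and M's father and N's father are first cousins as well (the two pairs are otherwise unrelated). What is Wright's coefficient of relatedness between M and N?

0.0625

Independent pedigree routes through distinct common ancestors add.
M and N are related in two ways: second cousins through their mothers (r = 1/32) and second cousins through their fathers (r = 1/32).
r = 1/32 + 1/32 = 1/16 = 0.0625.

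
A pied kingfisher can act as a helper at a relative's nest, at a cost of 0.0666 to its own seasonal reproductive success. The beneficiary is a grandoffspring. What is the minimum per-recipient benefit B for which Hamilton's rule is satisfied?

r to a grandoffspring = 0.25 (two parent–offspring links: r = (1/2)^2 = 1/4).
Hamilton's rule with n recipients of equal r: n·r·B > C, so B > C/(n·r) = 0.0666/(1·0.25) = 0.2664.

0.2664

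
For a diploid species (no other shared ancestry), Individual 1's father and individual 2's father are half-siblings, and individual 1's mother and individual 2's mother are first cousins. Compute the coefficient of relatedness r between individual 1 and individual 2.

With two independent routes of shared ancestry, r is the sum of the two contributions.
Individual 1 and individual 2 are related in two ways: half first cousins through their fathers (r = 1/16) and second cousins through their mothers (r = 1/32).
r = 1/16 + 1/32 = 3/32 = 0.09375.

0.09375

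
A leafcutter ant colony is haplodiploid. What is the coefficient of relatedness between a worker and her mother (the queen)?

0.5

One meiotic link between diploid queen and diploid daughter: r = 1/2.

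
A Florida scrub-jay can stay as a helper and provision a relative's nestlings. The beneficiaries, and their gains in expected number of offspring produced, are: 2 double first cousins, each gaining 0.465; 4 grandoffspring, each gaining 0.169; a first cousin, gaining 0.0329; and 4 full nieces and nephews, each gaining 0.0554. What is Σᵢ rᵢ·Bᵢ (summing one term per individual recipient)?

r to a double first cousin = 1/4 (double first cousins share both grandparent pairs — four paths of length 4: r = 4·(1/2)^4 = 1/4).
r to a grandoffspring = 0.25 (two parent–offspring links: r = (1/2)^2 = 1/4).
r to a first cousin = 0.125 (first cousins share one grandparent pair — two paths of length 4: r = 2·(1/2)^4 = 1/8).
r to a full niece or nephew = 0.25 (full aunt/uncle↔niece/nephew: two paths of length 3 through the shared grandparent pair: r = 2·(1/2)^3 = 1/4).
Summing one r·B term per recipient: 2·0.25·0.465 + 4·0.25·0.169 + 1·0.125·0.0329 + 4·0.25·0.0554 = 0.4610125.

0.4610125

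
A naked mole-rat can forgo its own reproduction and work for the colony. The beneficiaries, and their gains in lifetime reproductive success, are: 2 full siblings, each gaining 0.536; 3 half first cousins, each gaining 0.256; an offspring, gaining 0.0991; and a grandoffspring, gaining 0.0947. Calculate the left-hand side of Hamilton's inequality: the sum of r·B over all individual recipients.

r to a full sibling = 0.5 (full sibs share both parents — two paths of length 2: r = 2·(1/2)^2 = 1/2).
r to a half first cousin = 0.0625 (half first cousins share one grandparent — one path of length 4: r = (1/2)^4 = 1/16).
r to an offspring = 0.5 (one parent–offspring link: r = (1/2)^1 = 1/2).
r to a grandoffspring = 0.25 (two parent–offspring links: r = (1/2)^2 = 1/4).
Summing one r·B term per recipient: 2·0.5·0.536 + 3·0.0625·0.256 + 1·0.5·0.0991 + 1·0.25·0.0947 = 0.657225.

0.657225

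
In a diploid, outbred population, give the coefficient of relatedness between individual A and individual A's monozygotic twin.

1

Each parent–offspring link contributes a factor of 1/2, and independent paths through distinct common ancestors add.
Monozygotic twins share every allele identical by descent: r = 1.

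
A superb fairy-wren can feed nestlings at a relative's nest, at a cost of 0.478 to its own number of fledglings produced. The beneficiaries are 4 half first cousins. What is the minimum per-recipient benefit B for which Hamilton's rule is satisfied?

r to a half first cousin = 0.0625 (half first cousins share one grandparent — one path of length 4: r = (1/2)^4 = 1/16).
Hamilton's rule with n recipients of equal r: n·r·B > C, so B > C/(n·r) = 0.478/(4·0.0625) = 1.912.

1.912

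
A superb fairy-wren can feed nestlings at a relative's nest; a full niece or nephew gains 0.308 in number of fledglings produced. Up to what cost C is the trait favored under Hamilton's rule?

0.077

r to a full niece or nephew = 0.25 (full aunt/uncle↔niece/nephew: two paths of length 3 through the shared grandparent pair: r = 2·(1/2)^3 = 1/4).
Hamilton's rule: n·r·B > C, so the trait is favored while C < n·r·B = 1·0.25·0.308 = 0.077.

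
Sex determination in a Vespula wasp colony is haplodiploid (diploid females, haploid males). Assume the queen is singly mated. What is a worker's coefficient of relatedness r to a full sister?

Haplodiploid full sisters inherit their father's entire haploid genome identically (contributing 1/2) and on average half of their mother's contribution (1/2 · 1/2 = 1/4); r = 1/2 + 1/4 = 3/4.

0.75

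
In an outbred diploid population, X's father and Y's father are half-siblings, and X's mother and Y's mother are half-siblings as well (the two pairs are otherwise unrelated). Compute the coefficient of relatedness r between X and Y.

Independent pedigree routes through distinct common ancestors add.
X and Y are related in two ways: half first cousins through their fathers (r = 1/16) and half first cousins through their mothers (r = 1/16).
r = 1/16 + 1/16 = 1/8 = 0.125.

0.125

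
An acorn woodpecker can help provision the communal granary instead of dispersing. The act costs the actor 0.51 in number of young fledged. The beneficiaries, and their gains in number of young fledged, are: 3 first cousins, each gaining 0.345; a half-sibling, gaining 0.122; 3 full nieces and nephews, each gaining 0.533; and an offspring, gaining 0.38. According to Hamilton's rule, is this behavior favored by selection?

Hamilton's rule: the trait is favored when the sum of r·B over every recipient exceeds the actor's cost C.
r to a first cousin = 1/8 (first cousins share one grandparent pair — two paths of length 4: r = 2·(1/2)^4 = 1/8).
r to a half-sibling = 1/4 (half-sibs share one parent — one path of length 2: r = (1/2)^2 = 1/4).
r to a full niece or nephew = 1/4 (full aunt/uncle↔niece/nephew: two paths of length 3 through the shared grandparent pair: r = 2·(1/2)^3 = 1/4).
r to an offspring = 1/2 (one parent–offspring link: r = (1/2)^1 = 1/2).
Summing one r·B term per recipient: 3·0.125·0.345 + 1·0.25·0.122 + 3·0.25·0.533 + 1·0.5·0.38 = 0.749625.
0.749625 > 0.51: the indirect benefit exceeds the cost.

Yes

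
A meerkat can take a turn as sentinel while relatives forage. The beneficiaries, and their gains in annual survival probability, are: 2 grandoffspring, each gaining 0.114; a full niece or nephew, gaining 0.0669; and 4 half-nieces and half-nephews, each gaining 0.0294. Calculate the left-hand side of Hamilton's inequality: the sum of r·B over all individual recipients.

0.088425

r to a grandoffspring = 1/4 (two parent–offspring links: r = (1/2)^2 = 1/4).
r to a full niece or nephew = 0.25 (full aunt/uncle↔niece/nephew: two paths of length 3 through the shared grandparent pair: r = 2·(1/2)^3 = 1/4).
r to a half-niece or half-nephew = 1/8 (half-aunt/uncle↔niece/nephew: one path of length 3: r = (1/2)^3 = 1/8).
Summing one r·B term per recipient: 2·0.25·0.114 + 1·0.25·0.0669 + 4·0.125·0.0294 = 0.088425.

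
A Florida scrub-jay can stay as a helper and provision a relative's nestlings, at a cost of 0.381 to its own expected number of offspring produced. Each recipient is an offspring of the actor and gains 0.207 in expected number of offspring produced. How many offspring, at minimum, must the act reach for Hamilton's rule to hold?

r to an offspring = 1/2 (one parent–offspring link: r = (1/2)^1 = 1/2).
Hamilton's rule: n·r·B > C  ⇒  n > C/(r·B) = 0.381/(0.5·0.207) = 3.681.
The smallest integer exceeding 3.681 is 4.

4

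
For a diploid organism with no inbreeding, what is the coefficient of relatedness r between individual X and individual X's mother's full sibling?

0.25

Each parent–offspring link contributes a factor of 1/2, and independent paths through distinct common ancestors add.
Full aunt/uncle↔niece/nephew: two paths of length 3 through the shared grandparent pair: r = 2·(1/2)^3 = 1/4.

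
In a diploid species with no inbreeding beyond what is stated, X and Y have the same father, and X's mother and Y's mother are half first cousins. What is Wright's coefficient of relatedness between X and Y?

Relatedness sums over independent paths through distinct common ancestors.
X and Y are related in two ways: half-sibs through their shared father (r = 1/4) and half second cousins through their mothers (r = 1/64).
r = 1/4 + 1/64 = 0.265625.

0.265625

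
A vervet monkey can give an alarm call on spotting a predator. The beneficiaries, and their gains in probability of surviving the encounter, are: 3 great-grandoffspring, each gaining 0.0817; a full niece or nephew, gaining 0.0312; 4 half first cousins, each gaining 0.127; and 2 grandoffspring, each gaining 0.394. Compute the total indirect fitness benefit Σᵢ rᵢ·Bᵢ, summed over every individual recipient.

r to a great-grandoffspring = 1/8 (three parent–offspring links: r = (1/2)^3 = 1/8).
r to a full niece or nephew = 0.25 (full aunt/uncle↔niece/nephew: two paths of length 3 through the shared grandparent pair: r = 2·(1/2)^3 = 1/4).
r to a half first cousin = 0.0625 (half first cousins share one grandparent — one path of length 4: r = (1/2)^4 = 1/16).
r to a grandoffspring = 0.25 (two parent–offspring links: r = (1/2)^2 = 1/4).
Summing one r·B term per recipient: 3·0.125·0.0817 + 1·0.25·0.0312 + 4·0.0625·0.127 + 2·0.25·0.394 = 0.2671875.

0.2671875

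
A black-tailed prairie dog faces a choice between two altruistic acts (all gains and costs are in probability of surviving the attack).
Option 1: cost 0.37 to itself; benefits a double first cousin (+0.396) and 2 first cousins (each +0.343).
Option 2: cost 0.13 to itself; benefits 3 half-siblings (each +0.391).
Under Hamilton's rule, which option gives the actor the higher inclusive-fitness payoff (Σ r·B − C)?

Option 2

Option 1: r to a double first cousin = 0.25.
Option 1: r to a first cousin = 0.125.
Option 1: Σ r·B − C = (1·0.25·0.396 + 2·0.125·0.343) − 0.37 = -0.18525.
Option 2: r to a half-sibling = 0.25.
Option 2: Σ r·B − C = (3·0.25·0.391) − 0.13 = 0.16325.
Option 2 has the higher net inclusive-fitness payoff.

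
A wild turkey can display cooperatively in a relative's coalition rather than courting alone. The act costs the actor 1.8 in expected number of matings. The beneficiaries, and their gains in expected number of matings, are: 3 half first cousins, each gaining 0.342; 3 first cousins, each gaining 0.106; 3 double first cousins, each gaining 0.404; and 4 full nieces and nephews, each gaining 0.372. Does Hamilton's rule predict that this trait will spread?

Hamilton's rule: the trait is favored when the sum of r·B over every recipient exceeds the actor's cost C.
r to a half first cousin = 1/16 (half first cousins share one grandparent — one path of length 4: r = (1/2)^4 = 1/16).
r to a first cousin = 1/8 (first cousins share one grandparent pair — two paths of length 4: r = 2·(1/2)^4 = 1/8).
r to a double first cousin = 1/4 (double first cousins share both grandparent pairs — four paths of length 4: r = 4·(1/2)^4 = 1/4).
r to a full niece or nephew = 1/4 (full aunt/uncle↔niece/nephew: two paths of length 3 through the shared grandparent pair: r = 2·(1/2)^3 = 1/4).
Summing one r·B term per recipient: 3·0.0625·0.342 + 3·0.125·0.106 + 3·0.25·0.404 + 4·0.25·0.372 = 0.778875.
0.778875 < 1.8: the indirect benefit is less than the cost.

No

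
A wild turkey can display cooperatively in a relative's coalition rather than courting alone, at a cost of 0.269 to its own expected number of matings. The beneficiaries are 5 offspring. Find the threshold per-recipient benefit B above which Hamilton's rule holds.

r to an offspring = 1/2 (one parent–offspring link: r = (1/2)^1 = 1/2).
Hamilton's rule with n recipients of equal r: n·r·B > C, so B > C/(n·r) = 0.269/(5·0.5) = 0.1076.

0.1076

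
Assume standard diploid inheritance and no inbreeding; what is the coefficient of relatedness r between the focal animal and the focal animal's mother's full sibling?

0.25

Each parent–offspring link contributes a factor of 1/2, and independent paths through distinct common ancestors add.
Full aunt/uncle↔niece/nephew: two paths of length 3 through the shared grandparent pair: r = 2·(1/2)^3 = 1/4.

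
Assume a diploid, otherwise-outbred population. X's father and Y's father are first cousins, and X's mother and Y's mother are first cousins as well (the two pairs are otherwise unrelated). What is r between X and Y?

0.0625

Independent pedigree routes through distinct common ancestors add.
X and Y are related in two ways: second cousins through their fathers (r = 1/32) and second cousins through their mothers (r = 1/32).
r = 1/32 + 1/32 = 0.0625.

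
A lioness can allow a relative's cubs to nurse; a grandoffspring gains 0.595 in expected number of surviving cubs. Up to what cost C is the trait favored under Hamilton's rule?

0.14875

r to a grandoffspring = 0.25 (two parent–offspring links: r = (1/2)^2 = 1/4).
Hamilton's rule: n·r·B > C, so the trait is favored while C < n·r·B = 1·0.25·0.595 = 0.14875.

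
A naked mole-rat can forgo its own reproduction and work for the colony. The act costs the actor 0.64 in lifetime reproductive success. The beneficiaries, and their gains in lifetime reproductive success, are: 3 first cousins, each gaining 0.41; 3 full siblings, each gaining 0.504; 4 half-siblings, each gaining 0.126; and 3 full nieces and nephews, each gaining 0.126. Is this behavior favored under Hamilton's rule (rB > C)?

Yes

Hamilton's rule: the trait is favored when the sum of r·B over every recipient exceeds the actor's cost C.
r to a first cousin = 1/8 (first cousins share one grandparent pair — two paths of length 4: r = 2·(1/2)^4 = 1/8).
r to a full sibling = 1/2 (full sibs share both parents — two paths of length 2: r = 2·(1/2)^2 = 1/2).
r to a half-sibling = 0.25 (half-sibs share one parent — one path of length 2: r = (1/2)^2 = 1/4).
r to a full niece or nephew = 0.25 (full aunt/uncle↔niece/nephew: two paths of length 3 through the shared grandparent pair: r = 2·(1/2)^3 = 1/4).
Summing one r·B term per recipient: 3·0.125·0.41 + 3·0.5·0.504 + 4·0.25·0.126 + 3·0.25·0.126 = 1.13025.
1.13025 > 0.64: the indirect benefit exceeds the cost.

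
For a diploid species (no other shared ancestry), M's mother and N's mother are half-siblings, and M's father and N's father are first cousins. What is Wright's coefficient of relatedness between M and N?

Independent pedigree routes through distinct common ancestors add.
M and N are related in two ways: half first cousins through their mothers (r = 1/16) and second cousins through their fathers (r = 1/32).
r = 1/16 + 1/32 = 0.09375.

0.09375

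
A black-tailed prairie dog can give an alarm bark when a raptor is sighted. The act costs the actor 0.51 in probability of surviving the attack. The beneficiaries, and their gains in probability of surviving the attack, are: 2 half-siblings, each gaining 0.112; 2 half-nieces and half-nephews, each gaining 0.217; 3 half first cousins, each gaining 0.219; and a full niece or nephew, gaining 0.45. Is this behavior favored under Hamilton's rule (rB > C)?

No

Hamilton's rule: the trait is favored when the sum of r·B over every recipient exceeds the actor's cost C.
r to a half-sibling = 0.25 (half-sibs share one parent — one path of length 2: r = (1/2)^2 = 1/4).
r to a half-niece or half-nephew = 0.125 (half-aunt/uncle↔niece/nephew: one path of length 3: r = (1/2)^3 = 1/8).
r to a half first cousin = 0.0625 (half first cousins share one grandparent — one path of length 4: r = (1/2)^4 = 1/16).
r to a full niece or nephew = 0.25 (full aunt/uncle↔niece/nephew: two paths of length 3 through the shared grandparent pair: r = 2·(1/2)^3 = 1/4).
Summing one r·B term per recipient: 2·0.25·0.112 + 2·0.125·0.217 + 3·0.0625·0.219 + 1·0.25·0.45 = 0.2638125.
0.2638125 < 0.51: the indirect benefit is less than the cost.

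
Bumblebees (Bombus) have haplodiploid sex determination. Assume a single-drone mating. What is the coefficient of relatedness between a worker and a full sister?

Haplodiploid full sisters inherit their father's entire haploid genome identically (contributing 1/2) and on average half of their mother's contribution (1/2 · 1/2 = 1/4); r = 1/2 + 1/4 = 3/4.

0.75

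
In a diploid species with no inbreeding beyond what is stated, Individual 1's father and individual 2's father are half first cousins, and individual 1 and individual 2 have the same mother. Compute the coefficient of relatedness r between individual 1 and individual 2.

0.265625

Wright's path rule: contributions from independent ancestry routes add.
Individual 1 and individual 2 are related in two ways: half second cousins through their fathers (r = 1/64) and half-sibs through their shared mother (r = 1/4).
r = 1/64 + 1/4 = 17/64 = 0.265625.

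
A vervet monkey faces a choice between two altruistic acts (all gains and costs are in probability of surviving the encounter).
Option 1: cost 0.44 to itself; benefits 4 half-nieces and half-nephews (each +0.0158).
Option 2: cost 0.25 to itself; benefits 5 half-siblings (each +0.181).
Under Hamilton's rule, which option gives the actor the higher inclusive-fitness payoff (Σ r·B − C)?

Option 1: r to a half-niece or half-nephew = 0.125.
Option 1: Σ r·B − C = (4·0.125·0.0158) − 0.44 = -0.4321.
Option 2: r to a half-sibling = 0.25.
Option 2: Σ r·B − C = (5·0.25·0.181) − 0.25 = -0.02375.
Option 2 has the higher net inclusive-fitness payoff.

Option 2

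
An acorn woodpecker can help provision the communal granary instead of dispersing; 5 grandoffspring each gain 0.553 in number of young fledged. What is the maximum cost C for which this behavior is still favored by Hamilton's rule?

r to a grandoffspring = 0.25 (two parent–offspring links: r = (1/2)^2 = 1/4).
Hamilton's rule: n·r·B > C, so the trait is favored while C < n·r·B = 5·0.25·0.553 = 0.69125.

0.69125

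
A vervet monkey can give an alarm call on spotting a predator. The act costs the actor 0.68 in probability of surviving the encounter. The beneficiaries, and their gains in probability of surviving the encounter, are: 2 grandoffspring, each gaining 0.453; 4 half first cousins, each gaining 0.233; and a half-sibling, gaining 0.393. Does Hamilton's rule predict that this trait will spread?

Hamilton's rule: the trait is favored when the sum of r·B over every recipient exceeds the actor's cost C.
r to a grandoffspring = 1/4 (two parent–offspring links: r = (1/2)^2 = 1/4).
r to a half first cousin = 1/16 (half first cousins share one grandparent — one path of length 4: r = (1/2)^4 = 1/16).
r to a half-sibling = 0.25 (half-sibs share one parent — one path of length 2: r = (1/2)^2 = 1/4).
Summing one r·B term per recipient: 2·0.25·0.453 + 4·0.0625·0.233 + 1·0.25·0.393 = 0.383.
0.383 < 0.68: the indirect benefit is less than the cost.

No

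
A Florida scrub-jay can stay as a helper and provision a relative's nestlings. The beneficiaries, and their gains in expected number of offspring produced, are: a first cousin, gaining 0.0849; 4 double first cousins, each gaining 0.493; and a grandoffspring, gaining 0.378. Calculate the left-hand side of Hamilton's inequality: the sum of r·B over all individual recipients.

r to a first cousin = 1/8 (first cousins share one grandparent pair — two paths of length 4: r = 2·(1/2)^4 = 1/8).
r to a double first cousin = 0.25 (double first cousins share both grandparent pairs — four paths of length 4: r = 4·(1/2)^4 = 1/4).
r to a grandoffspring = 1/4 (two parent–offspring links: r = (1/2)^2 = 1/4).
Summing one r·B term per recipient: 1·0.125·0.0849 + 4·0.25·0.493 + 1·0.25·0.378 = 0.5981125.

0.5981125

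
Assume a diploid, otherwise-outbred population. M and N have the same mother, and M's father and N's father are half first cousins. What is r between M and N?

0.265625

Relatedness sums over independent paths through distinct common ancestors.
M and N are related in two ways: half-sibs through their shared mother (r = 1/4) and half second cousins through their fathers (r = 1/64).
r = 1/4 + 1/64 = 17/64 = 0.265625.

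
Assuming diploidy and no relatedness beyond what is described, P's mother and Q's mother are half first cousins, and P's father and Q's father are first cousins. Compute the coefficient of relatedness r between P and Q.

0.046875

Independent pedigree routes through distinct common ancestors add.
P and Q are related in two ways: half second cousins through their mothers (r = 1/64) and second cousins through their fathers (r = 1/32).
r = 1/64 + 1/32 = 3/64 = 0.046875.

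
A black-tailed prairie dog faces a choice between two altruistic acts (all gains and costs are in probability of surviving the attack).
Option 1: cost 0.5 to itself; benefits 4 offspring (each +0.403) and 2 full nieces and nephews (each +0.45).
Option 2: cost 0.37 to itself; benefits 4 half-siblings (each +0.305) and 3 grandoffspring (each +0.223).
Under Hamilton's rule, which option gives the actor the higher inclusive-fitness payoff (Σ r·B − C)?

Option 1

Option 1: r to an offspring = 0.5.
Option 1: r to a full niece or nephew = 0.25.
Option 1: Σ r·B − C = (4·0.5·0.403 + 2·0.25·0.45) − 0.5 = 0.531.
Option 2: r to a half-sibling = 0.25.
Option 2: r to a grandoffspring = 0.25.
Option 2: Σ r·B − C = (4·0.25·0.305 + 3·0.25·0.223) − 0.37 = 0.10225.
Option 1 has the higher net inclusive-fitness payoff.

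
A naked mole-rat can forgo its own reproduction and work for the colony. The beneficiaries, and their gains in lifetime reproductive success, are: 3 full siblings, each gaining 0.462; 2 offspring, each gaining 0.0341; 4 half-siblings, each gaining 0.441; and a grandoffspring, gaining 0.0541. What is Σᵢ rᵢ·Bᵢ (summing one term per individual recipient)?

r to a full sibling = 1/2 (full sibs share both parents — two paths of length 2: r = 2·(1/2)^2 = 1/2).
r to an offspring = 1/2 (one parent–offspring link: r = (1/2)^1 = 1/2).
r to a half-sibling = 0.25 (half-sibs share one parent — one path of length 2: r = (1/2)^2 = 1/4).
r to a grandoffspring = 0.25 (two parent–offspring links: r = (1/2)^2 = 1/4).
Summing one r·B term per recipient: 3·0.5·0.462 + 2·0.5·0.0341 + 4·0.25·0.441 + 1·0.25·0.0541 = 1.181625.

1.181625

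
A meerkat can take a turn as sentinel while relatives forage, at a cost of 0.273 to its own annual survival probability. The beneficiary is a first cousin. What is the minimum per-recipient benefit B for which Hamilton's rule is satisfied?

r to a first cousin = 1/8 (first cousins share one grandparent pair — two paths of length 4: r = 2·(1/2)^4 = 1/8).
Hamilton's rule with n recipients of equal r: n·r·B > C, so B > C/(n·r) = 0.273/(1·0.125) = 2.184.

2.184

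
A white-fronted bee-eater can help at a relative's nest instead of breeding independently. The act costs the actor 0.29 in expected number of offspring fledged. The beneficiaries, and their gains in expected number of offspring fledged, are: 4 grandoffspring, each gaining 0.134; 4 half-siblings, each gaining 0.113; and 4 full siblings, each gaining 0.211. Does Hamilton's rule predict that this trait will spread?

Hamilton's rule: the trait is favored when the sum of r·B over every recipient exceeds the actor's cost C.
r to a grandoffspring = 1/4 (two parent–offspring links: r = (1/2)^2 = 1/4).
r to a half-sibling = 1/4 (half-sibs share one parent — one path of length 2: r = (1/2)^2 = 1/4).
r to a full sibling = 1/2 (full sibs share both parents — two paths of length 2: r = 2·(1/2)^2 = 1/2).
Summing one r·B term per recipient: 4·0.25·0.134 + 4·0.25·0.113 + 4·0.5·0.211 = 0.669.
0.669 > 0.29: the indirect benefit exceeds the cost.

Yes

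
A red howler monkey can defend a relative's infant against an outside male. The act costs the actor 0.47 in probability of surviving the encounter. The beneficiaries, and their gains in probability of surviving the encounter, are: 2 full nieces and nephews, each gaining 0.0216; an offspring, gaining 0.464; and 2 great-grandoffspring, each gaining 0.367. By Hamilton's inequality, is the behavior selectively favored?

No

Hamilton's rule: the trait is favored when the sum of r·B over every recipient exceeds the actor's cost C.
r to a full niece or nephew = 0.25 (full aunt/uncle↔niece/nephew: two paths of length 3 through the shared grandparent pair: r = 2·(1/2)^3 = 1/4).
r to an offspring = 0.5 (one parent–offspring link: r = (1/2)^1 = 1/2).
r to a great-grandoffspring = 0.125 (three parent–offspring links: r = (1/2)^3 = 1/8).
Summing one r·B term per recipient: 2·0.25·0.0216 + 1·0.5·0.464 + 2·0.125·0.367 = 0.33455.
0.33455 < 0.47: the indirect benefit is less than the cost.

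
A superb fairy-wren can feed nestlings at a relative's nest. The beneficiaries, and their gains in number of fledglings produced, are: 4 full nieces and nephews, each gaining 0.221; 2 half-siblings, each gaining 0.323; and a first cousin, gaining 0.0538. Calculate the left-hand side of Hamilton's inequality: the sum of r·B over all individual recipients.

0.389225

r to a full niece or nephew = 0.25 (full aunt/uncle↔niece/nephew: two paths of length 3 through the shared grandparent pair: r = 2·(1/2)^3 = 1/4).
r to a half-sibling = 1/4 (half-sibs share one parent — one path of length 2: r = (1/2)^2 = 1/4).
r to a first cousin = 0.125 (first cousins share one grandparent pair — two paths of length 4: r = 2·(1/2)^4 = 1/8).
Summing one r·B term per recipient: 4·0.25·0.221 + 2·0.25·0.323 + 1·0.125·0.0538 = 0.389225.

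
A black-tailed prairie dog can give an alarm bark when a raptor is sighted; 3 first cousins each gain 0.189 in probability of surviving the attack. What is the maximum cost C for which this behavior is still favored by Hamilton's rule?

0.070875

r to a first cousin = 0.125 (first cousins share one grandparent pair — two paths of length 4: r = 2·(1/2)^4 = 1/8).
Hamilton's rule: n·r·B > C, so the trait is favored while C < n·r·B = 3·0.125·0.189 = 0.070875.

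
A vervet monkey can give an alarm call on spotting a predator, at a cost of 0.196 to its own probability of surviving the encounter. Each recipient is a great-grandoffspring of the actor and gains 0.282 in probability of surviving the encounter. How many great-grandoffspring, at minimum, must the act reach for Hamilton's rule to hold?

r to a great-grandoffspring = 1/8 (three parent–offspring links: r = (1/2)^3 = 1/8).
Hamilton's rule: n·r·B > C  ⇒  n > C/(r·B) = 0.196/(0.125·0.282) = 5.56.
The smallest integer exceeding 5.56 is 6.

6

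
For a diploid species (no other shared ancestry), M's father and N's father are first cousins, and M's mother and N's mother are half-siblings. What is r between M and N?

0.09375

Independent pedigree routes through distinct common ancestors add.
M and N are related in two ways: second cousins through their fathers (r = 1/32) and half first cousins through their mothers (r = 1/16).
r = 1/32 + 1/16 = 0.09375.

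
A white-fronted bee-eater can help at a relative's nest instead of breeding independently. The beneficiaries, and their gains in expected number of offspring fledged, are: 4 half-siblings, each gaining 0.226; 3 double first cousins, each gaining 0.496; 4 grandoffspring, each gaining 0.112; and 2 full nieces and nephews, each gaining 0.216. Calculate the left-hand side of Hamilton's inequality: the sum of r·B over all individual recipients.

0.818

r to a half-sibling = 0.25 (half-sibs share one parent — one path of length 2: r = (1/2)^2 = 1/4).
r to a double first cousin = 0.25 (double first cousins share both grandparent pairs — four paths of length 4: r = 4·(1/2)^4 = 1/4).
r to a grandoffspring = 0.25 (two parent–offspring links: r = (1/2)^2 = 1/4).
r to a full niece or nephew = 1/4 (full aunt/uncle↔niece/nephew: two paths of length 3 through the shared grandparent pair: r = 2·(1/2)^3 = 1/4).
Summing one r·B term per recipient: 4·0.25·0.226 + 3·0.25·0.496 + 4·0.25·0.112 + 2·0.25·0.216 = 0.818.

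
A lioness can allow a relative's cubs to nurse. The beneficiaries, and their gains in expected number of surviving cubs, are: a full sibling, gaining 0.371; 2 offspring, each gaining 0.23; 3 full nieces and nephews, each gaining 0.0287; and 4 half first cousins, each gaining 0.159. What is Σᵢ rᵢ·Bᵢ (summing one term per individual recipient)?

r to a full sibling = 1/2 (full sibs share both parents — two paths of length 2: r = 2·(1/2)^2 = 1/2).
r to an offspring = 0.5 (one parent–offspring link: r = (1/2)^1 = 1/2).
r to a full niece or nephew = 0.25 (full aunt/uncle↔niece/nephew: two paths of length 3 through the shared grandparent pair: r = 2·(1/2)^3 = 1/4).
r to a half first cousin = 1/16 (half first cousins share one grandparent — one path of length 4: r = (1/2)^4 = 1/16).
Summing one r·B term per recipient: 1·0.5·0.371 + 2·0.5·0.23 + 3·0.25·0.0287 + 4·0.0625·0.159 = 0.476775.

0.476775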